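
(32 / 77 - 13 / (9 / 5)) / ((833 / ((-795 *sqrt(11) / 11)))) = 1250005 *sqrt(11) / 2116653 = 1.96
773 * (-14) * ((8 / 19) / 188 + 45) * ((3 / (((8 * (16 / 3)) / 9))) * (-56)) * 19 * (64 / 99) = 109595735928 / 517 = 211984015.33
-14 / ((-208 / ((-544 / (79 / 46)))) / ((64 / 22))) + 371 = 308.98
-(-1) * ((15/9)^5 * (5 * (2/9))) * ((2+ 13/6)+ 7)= 1046875/6561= 159.56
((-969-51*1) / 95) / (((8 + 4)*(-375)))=17 / 7125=0.00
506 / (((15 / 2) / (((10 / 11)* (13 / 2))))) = 1196 / 3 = 398.67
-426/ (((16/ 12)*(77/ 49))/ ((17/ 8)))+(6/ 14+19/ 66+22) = -1512901/ 3696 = -409.33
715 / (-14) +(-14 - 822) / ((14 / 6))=-5731 / 14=-409.36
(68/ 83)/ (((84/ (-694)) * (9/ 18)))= -23596/ 1743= -13.54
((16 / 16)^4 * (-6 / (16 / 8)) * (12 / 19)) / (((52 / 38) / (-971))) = 17478 / 13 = 1344.46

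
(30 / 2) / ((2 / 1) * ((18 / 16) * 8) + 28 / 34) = 51 / 64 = 0.80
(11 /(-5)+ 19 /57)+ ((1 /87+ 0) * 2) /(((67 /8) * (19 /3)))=-1033436 /553755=-1.87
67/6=11.17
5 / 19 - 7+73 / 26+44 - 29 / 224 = 2209877 / 55328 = 39.94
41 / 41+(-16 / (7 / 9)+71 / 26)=-3065 / 182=-16.84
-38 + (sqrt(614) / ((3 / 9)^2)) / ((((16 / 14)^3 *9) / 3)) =-38 + 1029 *sqrt(614) / 512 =11.80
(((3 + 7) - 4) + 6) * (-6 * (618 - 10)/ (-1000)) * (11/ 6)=10032/ 125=80.26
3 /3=1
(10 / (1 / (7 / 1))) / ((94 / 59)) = 2065 / 47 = 43.94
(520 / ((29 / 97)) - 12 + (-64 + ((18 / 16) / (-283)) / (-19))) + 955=3266248157 / 1247464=2618.31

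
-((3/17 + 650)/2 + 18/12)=-326.59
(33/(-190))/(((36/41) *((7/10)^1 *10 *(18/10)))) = -451/28728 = -0.02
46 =46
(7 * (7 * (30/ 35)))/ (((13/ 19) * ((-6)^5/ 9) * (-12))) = 0.01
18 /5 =3.60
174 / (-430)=-87 / 215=-0.40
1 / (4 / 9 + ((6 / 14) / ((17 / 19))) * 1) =1071 / 989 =1.08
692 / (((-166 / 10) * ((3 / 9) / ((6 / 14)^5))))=-2522340 / 1394981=-1.81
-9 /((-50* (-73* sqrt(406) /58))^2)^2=-0.00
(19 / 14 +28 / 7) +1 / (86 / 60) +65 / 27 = 137545 / 16254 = 8.46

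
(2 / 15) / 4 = 1 / 30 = 0.03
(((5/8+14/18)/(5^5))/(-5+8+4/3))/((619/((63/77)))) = 303/2212925000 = 0.00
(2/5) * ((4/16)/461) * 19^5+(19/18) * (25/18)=402222913/746820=538.58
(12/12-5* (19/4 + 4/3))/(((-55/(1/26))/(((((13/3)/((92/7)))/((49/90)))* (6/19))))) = 1059/269192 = 0.00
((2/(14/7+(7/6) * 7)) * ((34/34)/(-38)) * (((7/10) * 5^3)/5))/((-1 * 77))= 15/12749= 0.00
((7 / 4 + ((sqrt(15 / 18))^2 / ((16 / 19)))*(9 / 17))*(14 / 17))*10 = 18.73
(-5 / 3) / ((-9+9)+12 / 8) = -10 / 9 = -1.11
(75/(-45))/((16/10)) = -25/24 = -1.04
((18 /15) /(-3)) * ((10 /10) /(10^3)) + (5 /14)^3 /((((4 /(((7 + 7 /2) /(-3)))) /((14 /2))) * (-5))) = 15513 /280000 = 0.06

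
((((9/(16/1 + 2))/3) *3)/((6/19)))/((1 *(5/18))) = 57/10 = 5.70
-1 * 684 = -684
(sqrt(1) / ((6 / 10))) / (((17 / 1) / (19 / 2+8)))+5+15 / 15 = 787 / 102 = 7.72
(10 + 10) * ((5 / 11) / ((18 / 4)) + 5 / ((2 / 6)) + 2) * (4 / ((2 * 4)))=16930 / 99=171.01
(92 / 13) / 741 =92 / 9633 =0.01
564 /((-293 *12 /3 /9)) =-1269 /293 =-4.33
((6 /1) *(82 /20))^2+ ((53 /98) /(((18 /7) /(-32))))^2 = 650.46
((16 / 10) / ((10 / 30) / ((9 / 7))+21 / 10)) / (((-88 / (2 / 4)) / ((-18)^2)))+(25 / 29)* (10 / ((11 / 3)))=224058 / 203203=1.10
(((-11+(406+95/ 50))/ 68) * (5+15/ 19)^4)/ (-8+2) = -1092.89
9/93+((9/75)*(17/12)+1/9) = 10543/27900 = 0.38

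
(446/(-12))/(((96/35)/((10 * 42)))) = -273175/48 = -5691.15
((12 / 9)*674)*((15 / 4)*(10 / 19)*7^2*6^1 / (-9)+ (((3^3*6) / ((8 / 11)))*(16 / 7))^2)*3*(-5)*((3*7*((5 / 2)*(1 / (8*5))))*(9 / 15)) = -731801630367 / 266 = -2751133948.75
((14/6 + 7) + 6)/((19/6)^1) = 92/19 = 4.84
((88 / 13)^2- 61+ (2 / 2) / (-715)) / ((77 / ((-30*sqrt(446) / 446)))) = 423264*sqrt(446) / 31920889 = 0.28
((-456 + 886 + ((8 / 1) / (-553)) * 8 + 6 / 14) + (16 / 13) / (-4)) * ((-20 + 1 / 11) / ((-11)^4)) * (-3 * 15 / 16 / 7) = 30464830485 / 129673111568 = 0.23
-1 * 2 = -2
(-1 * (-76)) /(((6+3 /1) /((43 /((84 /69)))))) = 18791 /63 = 298.27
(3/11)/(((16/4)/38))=57/22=2.59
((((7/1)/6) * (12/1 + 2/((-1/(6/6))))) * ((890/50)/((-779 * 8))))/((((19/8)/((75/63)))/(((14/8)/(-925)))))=623/19714932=0.00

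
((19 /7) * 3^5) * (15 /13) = 761.04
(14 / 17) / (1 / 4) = 56 / 17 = 3.29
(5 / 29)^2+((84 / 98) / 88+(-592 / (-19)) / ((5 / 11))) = 1687761521 / 24607660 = 68.59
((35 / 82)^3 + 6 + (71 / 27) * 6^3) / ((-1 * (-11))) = 316528107 / 6065048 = 52.19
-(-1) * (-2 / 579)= -2 / 579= -0.00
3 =3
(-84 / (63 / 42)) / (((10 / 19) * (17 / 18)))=-9576 / 85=-112.66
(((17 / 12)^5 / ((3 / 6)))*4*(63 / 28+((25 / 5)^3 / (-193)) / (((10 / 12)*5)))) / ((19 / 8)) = 765302923 / 19009728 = 40.26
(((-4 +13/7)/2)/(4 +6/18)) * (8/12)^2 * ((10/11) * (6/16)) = -75/2002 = -0.04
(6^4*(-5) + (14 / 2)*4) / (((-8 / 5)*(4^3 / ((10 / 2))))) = 40325 / 128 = 315.04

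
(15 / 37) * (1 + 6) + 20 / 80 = 457 / 148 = 3.09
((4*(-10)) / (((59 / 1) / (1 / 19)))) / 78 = -20 / 43719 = -0.00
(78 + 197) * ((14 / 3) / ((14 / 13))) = 3575 / 3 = 1191.67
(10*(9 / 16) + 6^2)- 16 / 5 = 1537 / 40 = 38.42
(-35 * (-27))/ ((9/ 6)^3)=280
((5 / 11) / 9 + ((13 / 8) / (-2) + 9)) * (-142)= -1169.80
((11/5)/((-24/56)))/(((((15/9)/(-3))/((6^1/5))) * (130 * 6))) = 231/16250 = 0.01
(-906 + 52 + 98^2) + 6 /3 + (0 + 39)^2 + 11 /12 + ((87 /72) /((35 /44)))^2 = 226590743 /22050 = 10276.22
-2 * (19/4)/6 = -19/12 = -1.58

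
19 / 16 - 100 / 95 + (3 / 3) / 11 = 755 / 3344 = 0.23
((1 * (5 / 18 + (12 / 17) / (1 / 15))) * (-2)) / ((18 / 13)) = -43225 / 2754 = -15.70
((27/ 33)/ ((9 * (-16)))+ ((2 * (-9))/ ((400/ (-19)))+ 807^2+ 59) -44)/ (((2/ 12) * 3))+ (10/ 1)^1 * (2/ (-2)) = 2865543337/ 2200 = 1302519.70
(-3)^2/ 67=9/ 67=0.13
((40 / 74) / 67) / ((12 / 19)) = 95 / 7437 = 0.01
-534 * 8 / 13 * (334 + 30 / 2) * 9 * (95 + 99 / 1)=-2603160288 / 13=-200243099.08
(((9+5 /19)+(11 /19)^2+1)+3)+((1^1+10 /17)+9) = 148433 /6137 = 24.19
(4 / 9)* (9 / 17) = 4 / 17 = 0.24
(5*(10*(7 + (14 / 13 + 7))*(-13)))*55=-539000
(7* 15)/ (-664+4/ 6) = -63/ 398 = -0.16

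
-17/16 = -1.06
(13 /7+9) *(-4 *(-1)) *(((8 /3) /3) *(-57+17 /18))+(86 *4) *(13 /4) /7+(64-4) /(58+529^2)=-318073270994 /158702733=-2004.21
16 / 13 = 1.23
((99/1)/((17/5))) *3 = 1485/17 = 87.35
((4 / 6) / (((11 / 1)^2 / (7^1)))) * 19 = 266 / 363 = 0.73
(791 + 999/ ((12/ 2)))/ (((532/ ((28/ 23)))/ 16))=15320/ 437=35.06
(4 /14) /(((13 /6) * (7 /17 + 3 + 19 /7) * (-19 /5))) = -340 /60021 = -0.01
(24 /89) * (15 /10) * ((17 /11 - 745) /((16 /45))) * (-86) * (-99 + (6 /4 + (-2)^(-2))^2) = -109307250225 /15664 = -6978246.31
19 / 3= 6.33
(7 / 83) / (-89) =-7 / 7387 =-0.00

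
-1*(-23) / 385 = 23 / 385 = 0.06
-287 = -287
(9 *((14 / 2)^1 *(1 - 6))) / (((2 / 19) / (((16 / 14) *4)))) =-13680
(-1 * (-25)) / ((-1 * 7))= -25 / 7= -3.57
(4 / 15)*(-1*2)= -8 / 15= -0.53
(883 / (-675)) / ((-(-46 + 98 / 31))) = -27373 / 896400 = -0.03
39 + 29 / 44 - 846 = -35479 / 44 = -806.34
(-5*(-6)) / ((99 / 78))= 260 / 11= 23.64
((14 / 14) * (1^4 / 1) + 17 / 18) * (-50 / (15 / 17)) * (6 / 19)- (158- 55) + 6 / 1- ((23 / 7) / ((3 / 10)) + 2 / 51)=-2905571 / 20349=-142.79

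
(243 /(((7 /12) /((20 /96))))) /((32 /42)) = 3645 /32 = 113.91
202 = 202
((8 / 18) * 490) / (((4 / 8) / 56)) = 219520 / 9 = 24391.11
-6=-6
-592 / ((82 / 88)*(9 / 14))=-364672 / 369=-988.27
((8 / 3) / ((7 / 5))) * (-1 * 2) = -80 / 21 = -3.81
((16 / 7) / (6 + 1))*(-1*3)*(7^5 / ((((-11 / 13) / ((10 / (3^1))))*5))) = 142688 / 11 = 12971.64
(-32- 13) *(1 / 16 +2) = -1485 / 16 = -92.81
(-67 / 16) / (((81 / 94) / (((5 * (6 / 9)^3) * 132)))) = -692780 / 729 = -950.32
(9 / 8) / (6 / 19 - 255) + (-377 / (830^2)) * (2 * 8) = -29276057 / 2222391400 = -0.01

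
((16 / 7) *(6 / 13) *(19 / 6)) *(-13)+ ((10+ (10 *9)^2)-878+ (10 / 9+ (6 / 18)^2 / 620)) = 31203223 / 4340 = 7189.68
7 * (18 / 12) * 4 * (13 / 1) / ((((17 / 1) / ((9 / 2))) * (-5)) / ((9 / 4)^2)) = -199017 / 1360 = -146.34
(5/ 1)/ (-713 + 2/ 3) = -15/ 2137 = -0.01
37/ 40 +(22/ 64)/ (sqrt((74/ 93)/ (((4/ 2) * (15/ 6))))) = 11 * sqrt(34410)/ 2368 +37/ 40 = 1.79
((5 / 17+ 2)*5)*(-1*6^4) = -14865.88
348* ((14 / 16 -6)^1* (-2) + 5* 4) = 10527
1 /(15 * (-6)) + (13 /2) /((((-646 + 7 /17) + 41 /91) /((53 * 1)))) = -5440307 /9980280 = -0.55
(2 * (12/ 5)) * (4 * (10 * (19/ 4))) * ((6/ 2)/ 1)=2736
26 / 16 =13 / 8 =1.62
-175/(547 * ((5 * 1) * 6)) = -35/3282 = -0.01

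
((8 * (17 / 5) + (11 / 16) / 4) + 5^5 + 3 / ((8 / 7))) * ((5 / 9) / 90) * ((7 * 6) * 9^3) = 190814211 / 320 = 596294.41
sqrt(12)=2 * sqrt(3)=3.46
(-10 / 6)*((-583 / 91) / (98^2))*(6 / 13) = 0.00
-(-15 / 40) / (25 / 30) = 9 / 20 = 0.45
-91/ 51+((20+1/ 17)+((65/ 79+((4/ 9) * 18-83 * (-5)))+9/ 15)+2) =8958427/ 20145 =444.70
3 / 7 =0.43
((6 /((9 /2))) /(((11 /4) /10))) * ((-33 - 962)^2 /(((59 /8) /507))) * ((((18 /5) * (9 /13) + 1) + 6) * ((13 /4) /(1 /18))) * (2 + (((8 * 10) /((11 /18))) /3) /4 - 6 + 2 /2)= 10346411846908800 /7139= 1449280269912.99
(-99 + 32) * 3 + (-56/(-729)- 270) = -343303/729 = -470.92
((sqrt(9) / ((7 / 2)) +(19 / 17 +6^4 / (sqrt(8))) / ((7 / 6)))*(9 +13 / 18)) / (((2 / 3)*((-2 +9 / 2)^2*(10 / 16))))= 576 / 85 +5184*sqrt(2) / 5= 1473.03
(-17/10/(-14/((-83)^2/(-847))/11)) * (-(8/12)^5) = 936904/654885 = 1.43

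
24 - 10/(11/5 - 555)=24.02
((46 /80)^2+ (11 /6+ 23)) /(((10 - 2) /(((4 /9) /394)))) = 120787 /34041600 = 0.00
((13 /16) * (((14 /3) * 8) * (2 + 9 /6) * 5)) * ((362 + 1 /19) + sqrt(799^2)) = 35130550 /57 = 616325.44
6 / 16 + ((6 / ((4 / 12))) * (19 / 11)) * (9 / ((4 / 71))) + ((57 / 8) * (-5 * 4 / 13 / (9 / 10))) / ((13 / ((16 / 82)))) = 4966.96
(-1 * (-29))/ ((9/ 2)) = 58/ 9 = 6.44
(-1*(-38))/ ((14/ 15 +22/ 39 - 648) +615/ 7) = -51870/ 762551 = -0.07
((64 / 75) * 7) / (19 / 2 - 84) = -896 / 11175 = -0.08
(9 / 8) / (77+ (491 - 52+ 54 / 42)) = 21 / 9656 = 0.00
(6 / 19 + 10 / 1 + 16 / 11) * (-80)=-196800 / 209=-941.63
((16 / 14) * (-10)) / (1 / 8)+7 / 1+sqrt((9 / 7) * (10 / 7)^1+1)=-591 / 7+sqrt(139) / 7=-82.74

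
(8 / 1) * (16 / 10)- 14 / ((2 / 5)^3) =-4119 / 20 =-205.95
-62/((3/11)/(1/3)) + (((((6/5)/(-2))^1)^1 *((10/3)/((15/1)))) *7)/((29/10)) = -19862/261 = -76.10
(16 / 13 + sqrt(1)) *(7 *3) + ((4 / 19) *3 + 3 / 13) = 11784 / 247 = 47.71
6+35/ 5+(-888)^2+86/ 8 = 3154271/ 4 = 788567.75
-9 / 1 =-9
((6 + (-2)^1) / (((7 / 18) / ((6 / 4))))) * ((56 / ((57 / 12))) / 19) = 3456 / 361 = 9.57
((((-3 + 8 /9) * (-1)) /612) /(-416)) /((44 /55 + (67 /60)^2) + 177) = -475 /10256381928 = -0.00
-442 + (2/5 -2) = -2218/5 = -443.60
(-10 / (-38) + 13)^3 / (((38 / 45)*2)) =180033840 / 130321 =1381.46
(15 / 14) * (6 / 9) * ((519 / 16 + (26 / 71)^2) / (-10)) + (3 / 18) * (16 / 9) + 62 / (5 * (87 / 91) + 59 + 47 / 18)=-3635119637449 / 3315536032032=-1.10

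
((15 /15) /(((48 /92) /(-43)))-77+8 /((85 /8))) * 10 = -161837 /102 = -1586.64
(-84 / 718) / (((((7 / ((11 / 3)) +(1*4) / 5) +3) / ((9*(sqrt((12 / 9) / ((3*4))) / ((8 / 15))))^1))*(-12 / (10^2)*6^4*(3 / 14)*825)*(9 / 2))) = 1225 / 1314836064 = 0.00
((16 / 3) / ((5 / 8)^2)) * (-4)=-4096 / 75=-54.61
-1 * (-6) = 6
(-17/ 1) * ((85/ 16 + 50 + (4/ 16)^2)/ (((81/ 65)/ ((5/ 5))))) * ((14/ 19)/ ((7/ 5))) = -2447575/ 6156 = -397.59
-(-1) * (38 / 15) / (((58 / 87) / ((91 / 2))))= 1729 / 10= 172.90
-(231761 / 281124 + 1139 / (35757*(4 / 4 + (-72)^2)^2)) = -10628866558601 / 12892719129300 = -0.82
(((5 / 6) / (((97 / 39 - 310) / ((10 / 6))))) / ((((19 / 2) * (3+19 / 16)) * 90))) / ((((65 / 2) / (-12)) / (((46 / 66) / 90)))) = 736 / 204044644485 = 0.00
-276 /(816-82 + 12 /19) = -2622 /6979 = -0.38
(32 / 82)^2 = 256 / 1681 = 0.15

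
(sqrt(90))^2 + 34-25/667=123.96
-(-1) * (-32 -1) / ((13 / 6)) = -198 / 13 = -15.23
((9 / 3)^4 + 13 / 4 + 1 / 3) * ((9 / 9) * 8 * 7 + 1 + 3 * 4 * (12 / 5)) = 29029 / 4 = 7257.25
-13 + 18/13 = -151/13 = -11.62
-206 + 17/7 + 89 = -802/7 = -114.57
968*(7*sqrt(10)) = 6776*sqrt(10) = 21427.59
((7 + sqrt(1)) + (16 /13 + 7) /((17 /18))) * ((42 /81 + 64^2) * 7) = 479311.20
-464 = -464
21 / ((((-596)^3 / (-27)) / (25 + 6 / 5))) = 0.00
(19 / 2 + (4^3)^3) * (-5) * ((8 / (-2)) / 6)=873845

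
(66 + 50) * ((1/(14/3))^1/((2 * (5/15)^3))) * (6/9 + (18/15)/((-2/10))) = -12528/7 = -1789.71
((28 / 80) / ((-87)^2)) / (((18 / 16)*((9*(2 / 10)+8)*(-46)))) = -1 / 10967481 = -0.00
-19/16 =-1.19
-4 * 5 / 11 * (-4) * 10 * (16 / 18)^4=3276800 / 72171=45.40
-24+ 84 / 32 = -171 / 8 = -21.38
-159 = -159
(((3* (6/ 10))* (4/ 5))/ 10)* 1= 18/ 125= 0.14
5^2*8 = 200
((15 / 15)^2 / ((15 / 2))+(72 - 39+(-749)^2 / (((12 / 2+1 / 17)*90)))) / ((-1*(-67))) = 9844163 / 621090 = 15.85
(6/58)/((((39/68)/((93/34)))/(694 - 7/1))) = 127782/377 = 338.94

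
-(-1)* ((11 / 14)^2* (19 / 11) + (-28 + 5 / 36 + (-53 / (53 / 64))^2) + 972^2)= 836888527 / 882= 948853.21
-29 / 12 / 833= -0.00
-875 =-875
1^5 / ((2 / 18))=9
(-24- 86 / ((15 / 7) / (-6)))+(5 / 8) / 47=407609 / 1880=216.81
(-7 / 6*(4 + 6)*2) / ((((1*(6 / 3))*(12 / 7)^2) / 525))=-300125 / 144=-2084.20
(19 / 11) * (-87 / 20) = -1653 / 220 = -7.51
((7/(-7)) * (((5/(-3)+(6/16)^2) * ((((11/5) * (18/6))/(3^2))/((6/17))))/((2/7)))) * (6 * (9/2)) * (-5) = -383537/256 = -1498.19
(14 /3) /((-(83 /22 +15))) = -44 /177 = -0.25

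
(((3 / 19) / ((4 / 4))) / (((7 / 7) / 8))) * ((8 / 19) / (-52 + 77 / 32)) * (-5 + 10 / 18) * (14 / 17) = 1146880 / 29218257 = 0.04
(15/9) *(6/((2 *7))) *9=45/7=6.43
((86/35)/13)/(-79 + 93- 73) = -86/26845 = -0.00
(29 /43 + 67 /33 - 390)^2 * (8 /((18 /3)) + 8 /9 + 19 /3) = 2114205682288 /1647459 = 1283313.08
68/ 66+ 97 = 3235/ 33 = 98.03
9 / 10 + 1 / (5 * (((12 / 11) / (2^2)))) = 49 / 30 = 1.63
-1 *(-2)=2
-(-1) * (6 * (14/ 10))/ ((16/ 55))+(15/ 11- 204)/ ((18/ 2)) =1679/ 264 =6.36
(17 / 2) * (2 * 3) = 51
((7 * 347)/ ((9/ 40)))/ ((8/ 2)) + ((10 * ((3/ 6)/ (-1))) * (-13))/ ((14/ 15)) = 348835/ 126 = 2768.53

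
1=1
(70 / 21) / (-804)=-5 / 1206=-0.00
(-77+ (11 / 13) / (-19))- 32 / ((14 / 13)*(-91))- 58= -1630492 / 12103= -134.72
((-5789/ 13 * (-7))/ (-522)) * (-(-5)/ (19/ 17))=-3444455/ 128934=-26.71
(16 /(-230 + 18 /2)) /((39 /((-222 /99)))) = 0.00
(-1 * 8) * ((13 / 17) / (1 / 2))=-208 / 17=-12.24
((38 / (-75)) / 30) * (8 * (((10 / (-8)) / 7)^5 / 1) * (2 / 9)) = 475 / 87127488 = 0.00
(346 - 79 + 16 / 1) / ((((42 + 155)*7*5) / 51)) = 14433 / 6895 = 2.09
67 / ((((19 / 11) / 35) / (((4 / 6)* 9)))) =154770 / 19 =8145.79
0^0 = 1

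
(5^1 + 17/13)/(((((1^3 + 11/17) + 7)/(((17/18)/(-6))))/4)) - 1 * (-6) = 285884/51597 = 5.54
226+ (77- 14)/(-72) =225.12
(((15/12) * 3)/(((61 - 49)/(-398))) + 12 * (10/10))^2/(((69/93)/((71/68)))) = 1778850401/100096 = 17771.44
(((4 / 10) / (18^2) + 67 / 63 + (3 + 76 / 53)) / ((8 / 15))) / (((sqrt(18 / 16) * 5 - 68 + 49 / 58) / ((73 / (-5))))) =101446468523 * sqrt(2) / 805442261400 + 2725062033773 / 1208163392100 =2.43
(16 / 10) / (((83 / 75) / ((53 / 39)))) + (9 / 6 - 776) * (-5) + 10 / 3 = 25104865 / 6474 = 3877.80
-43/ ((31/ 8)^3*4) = -0.18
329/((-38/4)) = -658/19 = -34.63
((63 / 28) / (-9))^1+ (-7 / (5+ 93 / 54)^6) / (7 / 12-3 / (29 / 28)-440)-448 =-866167079749581294869 / 1932330351547119700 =-448.25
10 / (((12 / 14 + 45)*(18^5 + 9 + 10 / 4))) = 140 / 1213110039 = 0.00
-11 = -11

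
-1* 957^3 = -876467493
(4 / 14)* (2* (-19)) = -76 / 7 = -10.86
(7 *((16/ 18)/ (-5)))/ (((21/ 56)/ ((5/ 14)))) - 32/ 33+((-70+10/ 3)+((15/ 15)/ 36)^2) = -981109/ 14256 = -68.82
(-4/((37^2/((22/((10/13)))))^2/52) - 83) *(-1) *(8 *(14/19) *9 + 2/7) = 27617917190898/6231585325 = 4431.92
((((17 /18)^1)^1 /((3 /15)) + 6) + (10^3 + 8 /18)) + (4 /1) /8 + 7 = 3056 /3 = 1018.67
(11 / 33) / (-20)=-1 / 60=-0.02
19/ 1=19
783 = 783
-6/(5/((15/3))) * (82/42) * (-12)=984/7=140.57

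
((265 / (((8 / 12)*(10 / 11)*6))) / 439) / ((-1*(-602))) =583 / 2114224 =0.00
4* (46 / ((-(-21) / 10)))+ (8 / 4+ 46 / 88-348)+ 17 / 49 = -1665583 / 6468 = -257.51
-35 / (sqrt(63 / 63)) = -35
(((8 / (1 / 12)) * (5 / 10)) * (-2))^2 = 9216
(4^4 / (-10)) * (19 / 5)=-2432 / 25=-97.28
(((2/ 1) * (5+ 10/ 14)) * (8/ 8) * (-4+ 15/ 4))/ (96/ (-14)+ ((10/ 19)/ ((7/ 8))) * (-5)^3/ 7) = 665/ 4096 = 0.16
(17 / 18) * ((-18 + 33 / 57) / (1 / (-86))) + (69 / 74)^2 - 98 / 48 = 2647761517 / 1872792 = 1413.80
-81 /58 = -1.40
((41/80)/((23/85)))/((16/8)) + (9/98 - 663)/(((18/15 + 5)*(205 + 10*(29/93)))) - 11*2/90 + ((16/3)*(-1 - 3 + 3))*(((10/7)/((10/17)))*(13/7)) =-149927750789/6282168480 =-23.87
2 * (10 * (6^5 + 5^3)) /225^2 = 31604 /10125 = 3.12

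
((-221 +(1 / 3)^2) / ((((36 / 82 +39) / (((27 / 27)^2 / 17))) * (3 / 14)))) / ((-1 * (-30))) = -11644 / 227205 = -0.05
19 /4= 4.75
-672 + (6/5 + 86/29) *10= -18280/29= -630.34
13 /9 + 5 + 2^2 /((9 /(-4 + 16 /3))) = 190 /27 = 7.04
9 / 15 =3 / 5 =0.60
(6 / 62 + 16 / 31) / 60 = 19 / 1860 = 0.01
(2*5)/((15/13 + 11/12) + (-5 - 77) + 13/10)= -7800/61331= -0.13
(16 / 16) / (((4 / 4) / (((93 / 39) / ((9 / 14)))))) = 434 / 117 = 3.71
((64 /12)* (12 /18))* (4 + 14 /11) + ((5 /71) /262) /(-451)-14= 358460495 /75505518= 4.75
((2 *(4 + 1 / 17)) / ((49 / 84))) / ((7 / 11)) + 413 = 362245 / 833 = 434.87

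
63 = 63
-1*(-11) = 11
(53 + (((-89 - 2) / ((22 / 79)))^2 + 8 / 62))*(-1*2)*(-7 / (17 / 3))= 33661540479 / 127534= 263941.70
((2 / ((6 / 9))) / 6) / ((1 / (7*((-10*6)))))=-210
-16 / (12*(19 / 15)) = -20 / 19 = -1.05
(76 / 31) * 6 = 456 / 31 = 14.71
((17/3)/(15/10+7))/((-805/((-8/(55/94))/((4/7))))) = 376/18975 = 0.02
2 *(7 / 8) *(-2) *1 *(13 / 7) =-6.50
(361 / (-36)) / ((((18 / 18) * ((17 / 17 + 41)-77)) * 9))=361 / 11340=0.03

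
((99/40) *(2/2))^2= 9801/1600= 6.13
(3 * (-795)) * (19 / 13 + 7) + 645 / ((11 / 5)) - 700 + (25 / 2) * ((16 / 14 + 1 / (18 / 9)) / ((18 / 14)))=-105902675 / 5148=-20571.62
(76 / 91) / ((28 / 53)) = 1007 / 637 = 1.58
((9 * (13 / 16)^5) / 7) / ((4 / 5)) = 16708185 / 29360128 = 0.57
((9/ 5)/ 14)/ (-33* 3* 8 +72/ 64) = -4/ 24605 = -0.00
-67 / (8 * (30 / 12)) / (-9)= 67 / 180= 0.37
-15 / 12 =-5 / 4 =-1.25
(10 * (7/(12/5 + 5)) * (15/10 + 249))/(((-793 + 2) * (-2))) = 1.50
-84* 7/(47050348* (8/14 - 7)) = 343/176438805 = 0.00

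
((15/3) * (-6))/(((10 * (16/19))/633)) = -36081/16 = -2255.06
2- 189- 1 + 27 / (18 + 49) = -12569 / 67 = -187.60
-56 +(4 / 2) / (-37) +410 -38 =11690 / 37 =315.95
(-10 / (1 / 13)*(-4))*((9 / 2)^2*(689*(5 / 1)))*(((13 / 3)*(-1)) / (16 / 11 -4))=864574425 / 14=61755316.07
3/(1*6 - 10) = -3/4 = -0.75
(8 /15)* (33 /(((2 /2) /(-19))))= -1672 /5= -334.40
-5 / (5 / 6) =-6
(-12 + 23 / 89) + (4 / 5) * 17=1.86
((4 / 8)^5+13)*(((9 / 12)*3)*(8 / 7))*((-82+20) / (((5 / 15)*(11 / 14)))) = -349029 / 44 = -7932.48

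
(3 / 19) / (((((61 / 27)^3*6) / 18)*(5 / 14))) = 2480058 / 21563195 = 0.12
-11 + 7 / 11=-114 / 11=-10.36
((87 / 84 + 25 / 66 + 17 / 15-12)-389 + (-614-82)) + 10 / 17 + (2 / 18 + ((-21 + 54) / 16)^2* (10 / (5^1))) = -8182573703 / 7539840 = -1085.25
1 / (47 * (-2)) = -1 / 94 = -0.01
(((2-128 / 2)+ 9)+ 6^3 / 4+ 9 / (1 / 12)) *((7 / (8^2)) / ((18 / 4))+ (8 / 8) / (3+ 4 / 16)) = 135487 / 3744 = 36.19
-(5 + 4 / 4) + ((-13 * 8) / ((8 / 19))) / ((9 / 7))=-1783 / 9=-198.11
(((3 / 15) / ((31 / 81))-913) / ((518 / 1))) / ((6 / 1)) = -0.29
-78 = -78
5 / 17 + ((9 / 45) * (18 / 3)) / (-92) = 1099 / 3910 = 0.28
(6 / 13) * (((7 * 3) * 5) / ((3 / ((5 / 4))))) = 525 / 26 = 20.19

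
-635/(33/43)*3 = -27305/11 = -2482.27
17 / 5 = 3.40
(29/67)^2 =841/4489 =0.19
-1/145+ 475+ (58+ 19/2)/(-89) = 12239997/25810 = 474.23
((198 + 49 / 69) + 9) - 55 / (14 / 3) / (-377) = 75655681 / 364182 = 207.74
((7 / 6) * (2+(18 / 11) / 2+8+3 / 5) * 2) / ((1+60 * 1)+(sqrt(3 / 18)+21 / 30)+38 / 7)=289195256 / 728632883 - 2154040 * sqrt(6) / 2185898649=0.39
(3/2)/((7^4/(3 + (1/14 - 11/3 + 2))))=59/67228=0.00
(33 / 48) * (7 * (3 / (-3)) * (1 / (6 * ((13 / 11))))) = -847 / 1248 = -0.68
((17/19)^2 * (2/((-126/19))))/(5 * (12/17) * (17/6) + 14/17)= -4913/220248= -0.02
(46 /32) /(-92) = -1 /64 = -0.02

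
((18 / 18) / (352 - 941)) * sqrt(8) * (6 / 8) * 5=-15 * sqrt(2) / 1178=-0.02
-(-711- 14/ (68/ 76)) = 12353/ 17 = 726.65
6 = 6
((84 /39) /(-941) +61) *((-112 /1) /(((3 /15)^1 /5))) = -2089318000 /12233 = -170793.59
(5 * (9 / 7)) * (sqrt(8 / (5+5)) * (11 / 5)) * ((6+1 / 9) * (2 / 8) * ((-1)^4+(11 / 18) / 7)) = 16577 * sqrt(5) / 1764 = 21.01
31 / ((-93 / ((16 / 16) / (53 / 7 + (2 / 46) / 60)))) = -0.04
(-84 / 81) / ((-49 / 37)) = 148 / 189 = 0.78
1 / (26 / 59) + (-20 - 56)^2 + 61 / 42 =1577864 / 273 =5779.72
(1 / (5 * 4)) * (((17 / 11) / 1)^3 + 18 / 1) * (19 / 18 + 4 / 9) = 86613 / 53240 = 1.63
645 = 645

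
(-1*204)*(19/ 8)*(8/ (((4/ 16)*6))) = -2584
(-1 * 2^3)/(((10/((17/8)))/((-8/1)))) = 13.60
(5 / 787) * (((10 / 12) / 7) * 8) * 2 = 200 / 16527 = 0.01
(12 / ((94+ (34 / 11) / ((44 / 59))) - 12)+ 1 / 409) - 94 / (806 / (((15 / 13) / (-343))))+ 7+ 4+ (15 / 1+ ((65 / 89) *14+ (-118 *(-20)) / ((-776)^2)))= 1244411939682584793747 / 34214610500461756456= 36.37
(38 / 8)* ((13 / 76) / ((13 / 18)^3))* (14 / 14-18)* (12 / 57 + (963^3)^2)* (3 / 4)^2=-1690169587441790110952175 / 102752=-16449018874978492982.64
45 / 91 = 0.49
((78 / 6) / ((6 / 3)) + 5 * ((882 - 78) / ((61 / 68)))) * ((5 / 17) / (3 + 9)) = 2737565 / 24888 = 110.00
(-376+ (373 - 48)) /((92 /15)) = -8.32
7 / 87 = 0.08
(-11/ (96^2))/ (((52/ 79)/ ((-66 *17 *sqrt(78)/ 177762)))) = 162503 *sqrt(78)/ 14198206464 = 0.00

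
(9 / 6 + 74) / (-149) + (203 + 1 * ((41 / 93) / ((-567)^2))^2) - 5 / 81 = 53925306113264773975 / 266387840222019642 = 202.43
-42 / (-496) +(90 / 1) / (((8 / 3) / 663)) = 5549331 / 248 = 22376.33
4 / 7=0.57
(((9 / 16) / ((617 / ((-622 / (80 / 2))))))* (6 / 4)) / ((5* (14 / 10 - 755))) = 0.00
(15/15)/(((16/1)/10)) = 5/8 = 0.62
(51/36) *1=17/12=1.42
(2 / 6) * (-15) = -5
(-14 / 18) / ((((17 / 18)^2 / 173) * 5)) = -43596 / 1445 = -30.17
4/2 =2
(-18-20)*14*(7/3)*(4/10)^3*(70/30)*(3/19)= -10976/375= -29.27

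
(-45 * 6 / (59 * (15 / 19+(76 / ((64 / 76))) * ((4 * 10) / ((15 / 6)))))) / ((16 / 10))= -12825 / 6478436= -0.00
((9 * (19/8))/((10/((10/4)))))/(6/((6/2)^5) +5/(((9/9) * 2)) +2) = 13851/11728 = 1.18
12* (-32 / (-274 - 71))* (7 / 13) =896 / 1495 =0.60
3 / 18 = 1 / 6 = 0.17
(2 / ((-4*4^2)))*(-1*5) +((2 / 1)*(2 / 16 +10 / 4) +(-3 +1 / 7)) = 571 / 224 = 2.55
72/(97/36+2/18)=2592/101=25.66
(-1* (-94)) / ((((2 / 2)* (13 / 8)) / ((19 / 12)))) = 91.59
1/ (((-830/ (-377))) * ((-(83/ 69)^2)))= -1794897/ 5717870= -0.31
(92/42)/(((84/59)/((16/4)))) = 6.15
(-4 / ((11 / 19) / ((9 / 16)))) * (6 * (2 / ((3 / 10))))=-1710 / 11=-155.45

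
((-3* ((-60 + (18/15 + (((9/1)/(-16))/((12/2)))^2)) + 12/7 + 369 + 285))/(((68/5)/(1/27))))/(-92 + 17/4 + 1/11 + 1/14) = 78443651/1408846848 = 0.06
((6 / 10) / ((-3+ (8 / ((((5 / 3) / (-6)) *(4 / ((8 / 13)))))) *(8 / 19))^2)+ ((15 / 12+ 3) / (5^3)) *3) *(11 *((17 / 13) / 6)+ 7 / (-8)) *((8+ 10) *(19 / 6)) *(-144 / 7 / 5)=-829967746791 / 18254640950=-45.47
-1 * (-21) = 21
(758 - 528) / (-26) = -115 / 13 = -8.85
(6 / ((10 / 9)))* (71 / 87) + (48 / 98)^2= 1617759 / 348145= 4.65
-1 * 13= -13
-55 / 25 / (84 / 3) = -11 / 140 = -0.08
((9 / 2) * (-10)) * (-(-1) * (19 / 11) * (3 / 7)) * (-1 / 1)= 2565 / 77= 33.31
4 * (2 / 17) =0.47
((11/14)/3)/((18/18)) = 11/42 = 0.26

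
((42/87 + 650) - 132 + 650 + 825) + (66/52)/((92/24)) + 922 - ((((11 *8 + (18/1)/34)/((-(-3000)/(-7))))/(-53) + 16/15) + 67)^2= -4353021324833762839/2534085529560000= -1717.79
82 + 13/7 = 587/7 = 83.86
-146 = -146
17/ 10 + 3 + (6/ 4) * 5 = 61/ 5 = 12.20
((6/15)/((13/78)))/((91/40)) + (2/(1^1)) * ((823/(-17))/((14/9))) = -94659/1547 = -61.19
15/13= 1.15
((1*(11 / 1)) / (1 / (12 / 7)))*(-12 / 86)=-792 / 301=-2.63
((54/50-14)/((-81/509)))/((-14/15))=-164407/1890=-86.99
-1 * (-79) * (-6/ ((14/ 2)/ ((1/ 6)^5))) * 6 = -79/ 1512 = -0.05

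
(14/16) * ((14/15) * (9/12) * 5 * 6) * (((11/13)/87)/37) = 539/111592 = 0.00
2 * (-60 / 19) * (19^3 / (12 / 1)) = -3610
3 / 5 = 0.60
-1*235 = -235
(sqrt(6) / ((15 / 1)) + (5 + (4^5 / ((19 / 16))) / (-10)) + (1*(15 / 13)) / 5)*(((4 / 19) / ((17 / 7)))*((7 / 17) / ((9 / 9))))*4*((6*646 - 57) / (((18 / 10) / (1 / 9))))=-5254691008 / 1927341 + 52528*sqrt(6) / 23409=-2720.90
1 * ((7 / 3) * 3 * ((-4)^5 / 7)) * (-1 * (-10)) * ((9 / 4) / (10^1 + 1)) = -23040 / 11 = -2094.55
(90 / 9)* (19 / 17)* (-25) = -4750 / 17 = -279.41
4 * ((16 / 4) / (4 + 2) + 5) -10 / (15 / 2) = 64 / 3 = 21.33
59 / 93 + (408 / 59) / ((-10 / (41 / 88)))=188447 / 603570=0.31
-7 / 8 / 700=-1 / 800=-0.00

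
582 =582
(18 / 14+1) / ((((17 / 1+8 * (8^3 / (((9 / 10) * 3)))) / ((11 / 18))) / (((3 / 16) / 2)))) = 0.00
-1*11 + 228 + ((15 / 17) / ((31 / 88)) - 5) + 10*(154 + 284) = 2421304 / 527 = 4594.50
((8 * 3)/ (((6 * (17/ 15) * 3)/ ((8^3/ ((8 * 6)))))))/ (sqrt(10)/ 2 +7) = 8960/ 4743 - 640 * sqrt(10)/ 4743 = 1.46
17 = 17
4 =4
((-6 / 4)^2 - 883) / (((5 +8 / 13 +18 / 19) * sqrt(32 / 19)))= -870181 * sqrt(38) / 51872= -103.41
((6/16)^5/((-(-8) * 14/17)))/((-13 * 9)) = -459/47710208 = -0.00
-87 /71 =-1.23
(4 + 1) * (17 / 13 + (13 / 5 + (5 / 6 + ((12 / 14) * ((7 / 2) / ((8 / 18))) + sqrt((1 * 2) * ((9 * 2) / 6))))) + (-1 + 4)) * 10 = 50 * sqrt(6) + 56515 / 78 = 847.03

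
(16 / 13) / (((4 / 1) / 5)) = 20 / 13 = 1.54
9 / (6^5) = 1 / 864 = 0.00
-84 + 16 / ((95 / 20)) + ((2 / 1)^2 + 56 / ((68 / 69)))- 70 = -29008 / 323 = -89.81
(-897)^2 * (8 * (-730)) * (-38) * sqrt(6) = 178558829280 * sqrt(6) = 437378020804.73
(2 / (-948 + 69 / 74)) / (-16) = 0.00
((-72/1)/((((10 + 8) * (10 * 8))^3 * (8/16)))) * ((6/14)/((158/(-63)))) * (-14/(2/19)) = -133/121344000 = -0.00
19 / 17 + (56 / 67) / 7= 1.24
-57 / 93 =-19 / 31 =-0.61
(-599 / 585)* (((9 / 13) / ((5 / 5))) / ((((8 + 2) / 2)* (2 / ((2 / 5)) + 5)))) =-599 / 42250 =-0.01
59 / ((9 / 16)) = 104.89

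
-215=-215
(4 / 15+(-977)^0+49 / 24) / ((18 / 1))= 397 / 2160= 0.18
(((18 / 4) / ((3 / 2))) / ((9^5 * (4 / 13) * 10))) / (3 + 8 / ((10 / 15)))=13 / 11809800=0.00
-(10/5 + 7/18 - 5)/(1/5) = 235/18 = 13.06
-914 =-914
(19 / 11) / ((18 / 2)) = 19 / 99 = 0.19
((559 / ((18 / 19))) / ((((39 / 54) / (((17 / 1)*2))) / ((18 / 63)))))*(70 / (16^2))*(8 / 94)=69445 / 376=184.69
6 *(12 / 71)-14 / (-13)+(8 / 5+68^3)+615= 315050.69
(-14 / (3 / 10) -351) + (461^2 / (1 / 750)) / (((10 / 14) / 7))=4686086857 / 3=1562028952.33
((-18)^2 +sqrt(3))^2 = (sqrt(3) +324)^2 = 106101.37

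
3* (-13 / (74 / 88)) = -1716 / 37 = -46.38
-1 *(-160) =160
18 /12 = 3 /2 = 1.50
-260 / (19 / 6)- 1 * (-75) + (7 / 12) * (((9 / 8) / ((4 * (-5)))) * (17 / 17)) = -86799 / 12160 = -7.14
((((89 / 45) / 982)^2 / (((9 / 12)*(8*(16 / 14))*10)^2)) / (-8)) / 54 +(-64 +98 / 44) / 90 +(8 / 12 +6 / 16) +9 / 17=32155785370728571877 / 36345933799464960000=0.88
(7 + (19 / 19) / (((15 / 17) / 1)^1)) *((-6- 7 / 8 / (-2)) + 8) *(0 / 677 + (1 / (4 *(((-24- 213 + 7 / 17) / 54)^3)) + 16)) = 82535098471553 / 260247274592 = 317.14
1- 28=-27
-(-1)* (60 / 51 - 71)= -1187 / 17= -69.82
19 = 19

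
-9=-9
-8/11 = -0.73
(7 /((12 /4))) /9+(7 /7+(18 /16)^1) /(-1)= -403 /216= -1.87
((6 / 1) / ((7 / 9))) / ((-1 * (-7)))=54 / 49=1.10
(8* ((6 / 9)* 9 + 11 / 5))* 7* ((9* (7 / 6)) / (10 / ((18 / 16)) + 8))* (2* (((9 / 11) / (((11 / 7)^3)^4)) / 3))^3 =15534486317372239793128633051123768644 / 3908753889978832201417717112104734040231645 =0.00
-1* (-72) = 72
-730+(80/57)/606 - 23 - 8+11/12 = -52509437/69084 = -760.08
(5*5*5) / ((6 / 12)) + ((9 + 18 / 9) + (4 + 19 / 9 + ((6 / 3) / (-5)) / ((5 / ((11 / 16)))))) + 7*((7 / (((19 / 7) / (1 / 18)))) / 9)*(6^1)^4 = 14072519 / 34200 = 411.48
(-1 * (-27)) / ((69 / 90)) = 810 / 23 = 35.22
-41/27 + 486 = 13081/27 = 484.48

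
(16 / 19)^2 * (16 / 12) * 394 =403456 / 1083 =372.54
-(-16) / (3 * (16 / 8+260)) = 0.02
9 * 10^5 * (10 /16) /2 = 281250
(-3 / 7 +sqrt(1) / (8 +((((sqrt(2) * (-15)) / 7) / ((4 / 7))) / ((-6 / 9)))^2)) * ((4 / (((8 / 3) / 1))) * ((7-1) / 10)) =-59571 / 159670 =-0.37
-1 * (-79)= 79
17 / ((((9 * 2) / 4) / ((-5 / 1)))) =-170 / 9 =-18.89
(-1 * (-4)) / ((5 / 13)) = 10.40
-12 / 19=-0.63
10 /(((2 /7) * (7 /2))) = 10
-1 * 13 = -13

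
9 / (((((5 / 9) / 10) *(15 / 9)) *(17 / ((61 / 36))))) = 1647 / 170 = 9.69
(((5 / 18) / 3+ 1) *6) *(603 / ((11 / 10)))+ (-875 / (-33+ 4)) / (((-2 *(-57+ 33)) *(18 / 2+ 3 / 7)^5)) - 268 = 5797405448430029 / 1743246945792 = 3325.64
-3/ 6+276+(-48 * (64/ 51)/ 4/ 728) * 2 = 852269/ 3094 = 275.46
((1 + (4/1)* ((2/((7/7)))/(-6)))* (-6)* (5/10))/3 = 1/3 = 0.33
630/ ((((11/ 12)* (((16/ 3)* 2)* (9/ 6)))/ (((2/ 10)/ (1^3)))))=189/ 22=8.59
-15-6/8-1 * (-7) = -35/4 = -8.75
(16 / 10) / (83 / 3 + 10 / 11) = 264 / 4715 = 0.06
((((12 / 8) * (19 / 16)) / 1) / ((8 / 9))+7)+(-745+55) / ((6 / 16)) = -468735 / 256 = -1831.00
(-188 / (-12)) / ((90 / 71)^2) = 236927 / 24300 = 9.75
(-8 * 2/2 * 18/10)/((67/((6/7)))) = -432/2345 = -0.18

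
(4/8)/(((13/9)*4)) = 9/104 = 0.09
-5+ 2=-3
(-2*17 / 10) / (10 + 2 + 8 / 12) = -51 / 190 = -0.27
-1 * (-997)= 997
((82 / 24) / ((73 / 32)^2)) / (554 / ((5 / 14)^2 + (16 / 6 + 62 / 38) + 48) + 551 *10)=3073758848 / 25846197272313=0.00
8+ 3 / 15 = 41 / 5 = 8.20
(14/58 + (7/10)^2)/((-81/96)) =-5656/6525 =-0.87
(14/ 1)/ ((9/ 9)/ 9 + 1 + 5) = 126/ 55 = 2.29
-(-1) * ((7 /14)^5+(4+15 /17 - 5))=-47 /544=-0.09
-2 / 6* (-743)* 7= 5201 / 3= 1733.67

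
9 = 9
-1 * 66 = -66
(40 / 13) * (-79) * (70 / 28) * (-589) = 4653100 / 13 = 357930.77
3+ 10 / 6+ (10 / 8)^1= 71 / 12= 5.92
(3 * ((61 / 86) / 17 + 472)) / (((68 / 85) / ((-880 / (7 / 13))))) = -14803181250 / 5117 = -2892941.42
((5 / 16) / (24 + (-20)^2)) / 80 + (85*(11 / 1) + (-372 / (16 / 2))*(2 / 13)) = 1309257741 / 1411072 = 927.85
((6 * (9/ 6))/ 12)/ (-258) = -1/ 344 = -0.00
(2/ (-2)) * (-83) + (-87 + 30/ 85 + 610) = 10308/ 17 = 606.35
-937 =-937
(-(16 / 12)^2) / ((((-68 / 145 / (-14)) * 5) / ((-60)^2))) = -38211.76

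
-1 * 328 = -328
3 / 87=1 / 29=0.03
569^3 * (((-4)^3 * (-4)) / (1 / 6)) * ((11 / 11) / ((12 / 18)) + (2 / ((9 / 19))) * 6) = 7592811890944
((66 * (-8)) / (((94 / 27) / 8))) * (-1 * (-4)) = -228096 / 47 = -4853.11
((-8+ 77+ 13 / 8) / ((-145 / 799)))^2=8151742369 / 53824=151451.81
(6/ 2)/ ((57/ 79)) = 79/ 19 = 4.16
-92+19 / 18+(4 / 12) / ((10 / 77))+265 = 7948 / 45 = 176.62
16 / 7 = 2.29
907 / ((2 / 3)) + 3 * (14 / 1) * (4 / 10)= 13773 / 10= 1377.30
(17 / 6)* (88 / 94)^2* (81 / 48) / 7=18513 / 30926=0.60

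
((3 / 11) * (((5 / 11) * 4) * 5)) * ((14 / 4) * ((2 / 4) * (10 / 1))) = 5250 / 121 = 43.39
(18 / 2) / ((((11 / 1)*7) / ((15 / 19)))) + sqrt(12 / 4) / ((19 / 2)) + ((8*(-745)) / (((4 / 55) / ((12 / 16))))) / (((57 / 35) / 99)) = -10932334605 / 2926 + 2*sqrt(3) / 19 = -3736272.75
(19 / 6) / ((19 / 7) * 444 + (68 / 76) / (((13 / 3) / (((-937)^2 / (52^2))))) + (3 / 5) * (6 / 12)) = 222072760 / 89237109987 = 0.00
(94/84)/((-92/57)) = -893/1288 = -0.69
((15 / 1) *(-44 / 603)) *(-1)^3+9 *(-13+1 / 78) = -605119 / 5226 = -115.79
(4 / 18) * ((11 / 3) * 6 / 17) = 44 / 153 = 0.29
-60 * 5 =-300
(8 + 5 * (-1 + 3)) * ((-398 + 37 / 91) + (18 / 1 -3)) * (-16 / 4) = 2506752 / 91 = 27546.73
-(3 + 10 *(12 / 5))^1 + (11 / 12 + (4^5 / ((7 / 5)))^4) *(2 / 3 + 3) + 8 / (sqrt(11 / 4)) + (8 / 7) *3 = 16 *sqrt(11) / 11 + 90709709289773101 / 86436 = 1049443626384.72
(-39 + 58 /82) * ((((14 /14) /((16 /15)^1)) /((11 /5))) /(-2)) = 58875 /7216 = 8.16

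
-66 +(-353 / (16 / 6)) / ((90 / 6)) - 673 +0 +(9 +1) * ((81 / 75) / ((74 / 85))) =-1088421 / 1480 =-735.42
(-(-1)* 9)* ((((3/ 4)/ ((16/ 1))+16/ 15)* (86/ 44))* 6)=413703/ 3520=117.53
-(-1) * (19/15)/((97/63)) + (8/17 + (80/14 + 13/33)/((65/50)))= 148357939/24759735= 5.99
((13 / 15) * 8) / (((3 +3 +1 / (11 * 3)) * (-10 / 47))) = -26884 / 4975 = -5.40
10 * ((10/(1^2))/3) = 100/3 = 33.33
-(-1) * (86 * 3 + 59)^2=100489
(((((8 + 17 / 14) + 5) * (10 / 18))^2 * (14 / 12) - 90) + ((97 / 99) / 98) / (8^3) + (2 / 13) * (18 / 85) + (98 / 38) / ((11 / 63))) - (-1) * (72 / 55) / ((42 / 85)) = 578501849137 / 2815858805760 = 0.21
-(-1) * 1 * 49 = 49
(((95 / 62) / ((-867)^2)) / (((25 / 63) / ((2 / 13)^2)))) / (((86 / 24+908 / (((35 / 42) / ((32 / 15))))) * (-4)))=-3990 / 305604770633461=-0.00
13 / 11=1.18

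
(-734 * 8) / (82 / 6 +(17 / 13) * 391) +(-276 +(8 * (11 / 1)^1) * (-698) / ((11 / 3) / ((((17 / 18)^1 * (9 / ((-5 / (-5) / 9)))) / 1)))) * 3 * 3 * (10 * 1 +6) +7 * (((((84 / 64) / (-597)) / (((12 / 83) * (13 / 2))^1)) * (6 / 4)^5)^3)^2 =-653033042293682864389572160070324529581393887705245 / 3537944496804911546270279253309215953911808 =-184579787.19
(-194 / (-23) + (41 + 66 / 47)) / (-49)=-7851 / 7567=-1.04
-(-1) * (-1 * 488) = -488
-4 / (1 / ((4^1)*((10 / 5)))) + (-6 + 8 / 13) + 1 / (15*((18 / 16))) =-65506 / 1755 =-37.33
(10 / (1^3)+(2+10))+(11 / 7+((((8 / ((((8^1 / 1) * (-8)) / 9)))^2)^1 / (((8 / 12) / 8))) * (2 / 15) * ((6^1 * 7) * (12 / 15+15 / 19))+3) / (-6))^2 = 341400650761 / 707560000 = 482.50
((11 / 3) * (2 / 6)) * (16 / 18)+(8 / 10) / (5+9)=3242 / 2835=1.14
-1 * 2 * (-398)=796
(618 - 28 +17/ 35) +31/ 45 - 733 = -8935/ 63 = -141.83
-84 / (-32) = 21 / 8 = 2.62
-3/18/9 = -1/54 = -0.02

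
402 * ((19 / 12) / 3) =1273 / 6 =212.17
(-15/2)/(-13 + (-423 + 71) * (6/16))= 0.05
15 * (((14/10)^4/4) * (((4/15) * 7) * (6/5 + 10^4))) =840450842/3125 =268944.27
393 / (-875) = -393 / 875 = -0.45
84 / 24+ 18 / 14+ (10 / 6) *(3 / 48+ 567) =319163 / 336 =949.89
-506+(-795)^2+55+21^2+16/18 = 5688143/9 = 632015.89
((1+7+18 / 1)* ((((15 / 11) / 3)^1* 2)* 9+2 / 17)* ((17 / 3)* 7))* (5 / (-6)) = -706160 / 99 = -7132.93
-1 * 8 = -8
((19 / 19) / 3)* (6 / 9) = 2 / 9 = 0.22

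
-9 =-9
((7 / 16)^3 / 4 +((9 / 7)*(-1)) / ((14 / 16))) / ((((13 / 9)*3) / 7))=-3488523 / 1490944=-2.34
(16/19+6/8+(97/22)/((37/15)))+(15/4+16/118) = 3314711/456247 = 7.27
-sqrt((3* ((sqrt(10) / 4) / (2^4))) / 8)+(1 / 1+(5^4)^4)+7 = -2^(3 / 4)* sqrt(3)* 5^(1 / 4) / 32+152587890633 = 152587890632.86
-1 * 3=-3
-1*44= -44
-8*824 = -6592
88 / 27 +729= 732.26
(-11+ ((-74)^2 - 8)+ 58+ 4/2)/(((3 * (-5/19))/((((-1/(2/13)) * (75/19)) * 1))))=358605/2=179302.50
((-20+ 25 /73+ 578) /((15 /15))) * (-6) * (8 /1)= -26800.44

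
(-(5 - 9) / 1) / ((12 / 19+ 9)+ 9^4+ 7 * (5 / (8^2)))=4864 / 7990553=0.00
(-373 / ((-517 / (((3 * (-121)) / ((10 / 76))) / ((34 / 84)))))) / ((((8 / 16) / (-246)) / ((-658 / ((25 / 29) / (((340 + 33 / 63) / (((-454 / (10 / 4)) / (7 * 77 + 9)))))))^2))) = 162969670505482127784176064 / 109499125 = 1488319386163881471.97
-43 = -43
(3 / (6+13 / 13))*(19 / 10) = 57 / 70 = 0.81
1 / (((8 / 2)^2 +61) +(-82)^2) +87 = 591688 / 6801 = 87.00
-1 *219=-219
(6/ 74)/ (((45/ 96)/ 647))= 20704/ 185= 111.91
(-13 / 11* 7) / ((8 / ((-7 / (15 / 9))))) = 1911 / 440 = 4.34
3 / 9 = 1 / 3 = 0.33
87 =87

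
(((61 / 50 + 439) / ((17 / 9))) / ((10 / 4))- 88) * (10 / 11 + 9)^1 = 109981 / 2125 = 51.76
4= 4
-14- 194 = -208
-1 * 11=-11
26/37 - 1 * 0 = 26/37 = 0.70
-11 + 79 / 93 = -944 / 93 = -10.15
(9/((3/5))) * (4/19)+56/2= 592/19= 31.16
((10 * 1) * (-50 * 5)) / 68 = -625 / 17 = -36.76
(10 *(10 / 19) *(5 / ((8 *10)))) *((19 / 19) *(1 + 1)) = 25 / 38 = 0.66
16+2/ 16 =129/ 8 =16.12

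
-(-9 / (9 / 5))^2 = -25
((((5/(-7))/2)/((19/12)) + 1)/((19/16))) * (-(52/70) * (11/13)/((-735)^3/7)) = 0.00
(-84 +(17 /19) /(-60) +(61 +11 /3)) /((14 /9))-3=-11733 /760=-15.44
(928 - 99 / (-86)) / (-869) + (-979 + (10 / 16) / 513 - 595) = -241543242761 / 153354168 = -1575.07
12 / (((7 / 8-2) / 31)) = -992 / 3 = -330.67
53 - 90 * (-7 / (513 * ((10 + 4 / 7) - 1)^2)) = 53.01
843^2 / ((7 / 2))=1421298 / 7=203042.57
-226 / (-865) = 226 / 865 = 0.26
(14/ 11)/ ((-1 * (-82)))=7/ 451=0.02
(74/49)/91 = 74/4459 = 0.02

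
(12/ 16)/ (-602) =-3/ 2408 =-0.00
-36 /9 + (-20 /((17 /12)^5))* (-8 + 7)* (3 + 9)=54040252 /1419857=38.06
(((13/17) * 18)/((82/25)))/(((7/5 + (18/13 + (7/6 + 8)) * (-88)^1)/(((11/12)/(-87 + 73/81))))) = 15400125/319557654904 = 0.00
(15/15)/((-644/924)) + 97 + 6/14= 15455/161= 95.99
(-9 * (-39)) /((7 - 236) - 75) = -351 /304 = -1.15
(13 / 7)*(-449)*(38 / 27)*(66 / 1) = -4879732 / 63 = -77456.06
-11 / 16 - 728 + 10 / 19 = -221361 / 304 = -728.16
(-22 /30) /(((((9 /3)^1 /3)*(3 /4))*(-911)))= 44 /40995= 0.00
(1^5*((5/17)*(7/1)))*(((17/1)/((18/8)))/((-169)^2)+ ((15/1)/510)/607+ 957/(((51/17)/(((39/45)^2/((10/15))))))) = 166831512304702/225461533635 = 739.96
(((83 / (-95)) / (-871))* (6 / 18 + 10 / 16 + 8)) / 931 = 3569 / 369770856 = 0.00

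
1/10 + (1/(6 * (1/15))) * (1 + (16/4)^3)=813/5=162.60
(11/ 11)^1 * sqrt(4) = 2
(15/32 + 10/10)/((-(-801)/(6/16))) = 47/68352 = 0.00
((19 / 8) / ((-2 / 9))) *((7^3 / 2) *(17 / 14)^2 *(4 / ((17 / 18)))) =-183141 / 16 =-11446.31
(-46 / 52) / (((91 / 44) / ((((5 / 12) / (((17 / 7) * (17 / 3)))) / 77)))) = -115 / 683774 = -0.00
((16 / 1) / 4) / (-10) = -2 / 5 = -0.40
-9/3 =-3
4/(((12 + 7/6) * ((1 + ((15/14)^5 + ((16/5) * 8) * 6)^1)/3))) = 193616640/33143251333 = 0.01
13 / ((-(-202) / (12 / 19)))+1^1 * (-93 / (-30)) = 3.14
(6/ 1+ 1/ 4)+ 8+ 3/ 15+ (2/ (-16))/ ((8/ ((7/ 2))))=9213/ 640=14.40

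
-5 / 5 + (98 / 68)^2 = 1245 / 1156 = 1.08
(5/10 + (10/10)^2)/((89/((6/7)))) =9/623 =0.01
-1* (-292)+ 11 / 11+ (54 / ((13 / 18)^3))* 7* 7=16075193 / 2197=7316.88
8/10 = 4/5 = 0.80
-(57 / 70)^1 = -57 / 70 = -0.81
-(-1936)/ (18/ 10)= 9680/ 9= 1075.56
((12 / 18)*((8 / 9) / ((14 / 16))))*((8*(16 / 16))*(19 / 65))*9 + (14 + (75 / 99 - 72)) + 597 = 8318476 / 15015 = 554.01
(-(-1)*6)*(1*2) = 12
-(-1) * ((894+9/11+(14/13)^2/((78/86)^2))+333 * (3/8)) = 23097669469/22620312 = 1021.10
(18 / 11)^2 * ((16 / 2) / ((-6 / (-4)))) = 1728 / 121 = 14.28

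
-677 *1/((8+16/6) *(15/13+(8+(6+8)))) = -26403/9632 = -2.74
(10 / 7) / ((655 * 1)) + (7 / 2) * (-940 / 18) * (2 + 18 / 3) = -12067702 / 8253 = -1462.22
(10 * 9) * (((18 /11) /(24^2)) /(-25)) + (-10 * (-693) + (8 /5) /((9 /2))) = 10977667 /1584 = 6930.35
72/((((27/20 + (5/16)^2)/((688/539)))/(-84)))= -760872960/142681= -5332.69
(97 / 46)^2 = 9409 / 2116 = 4.45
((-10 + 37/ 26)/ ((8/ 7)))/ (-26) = 1561/ 5408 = 0.29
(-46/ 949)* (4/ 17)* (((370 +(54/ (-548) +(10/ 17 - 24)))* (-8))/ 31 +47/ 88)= 12988483985/ 12812651137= 1.01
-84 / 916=-21 / 229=-0.09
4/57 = 0.07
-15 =-15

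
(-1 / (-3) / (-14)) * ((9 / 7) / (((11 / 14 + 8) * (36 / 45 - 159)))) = 5 / 227017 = 0.00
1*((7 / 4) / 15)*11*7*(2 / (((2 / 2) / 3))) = 539 / 10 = 53.90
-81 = -81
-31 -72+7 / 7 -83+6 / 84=-2589 / 14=-184.93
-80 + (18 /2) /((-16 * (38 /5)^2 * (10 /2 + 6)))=-20331745 /254144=-80.00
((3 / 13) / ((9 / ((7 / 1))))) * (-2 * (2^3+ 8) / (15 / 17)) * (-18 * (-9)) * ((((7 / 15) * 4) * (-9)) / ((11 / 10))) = 11515392 / 715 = 16105.44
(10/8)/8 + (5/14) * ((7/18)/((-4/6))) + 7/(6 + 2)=79/96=0.82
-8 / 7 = -1.14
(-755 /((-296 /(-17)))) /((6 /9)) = -38505 /592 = -65.04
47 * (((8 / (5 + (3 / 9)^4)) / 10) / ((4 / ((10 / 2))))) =3807 / 406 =9.38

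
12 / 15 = 4 / 5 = 0.80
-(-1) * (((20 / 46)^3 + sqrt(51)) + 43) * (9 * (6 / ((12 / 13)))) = 117 * sqrt(51) / 2 + 61329177 / 24334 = 2938.08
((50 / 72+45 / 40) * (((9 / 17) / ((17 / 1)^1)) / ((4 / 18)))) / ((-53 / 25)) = -0.12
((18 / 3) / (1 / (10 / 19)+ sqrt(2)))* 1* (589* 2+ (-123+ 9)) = 173280 / 23 - 91200* sqrt(2) / 23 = 1926.25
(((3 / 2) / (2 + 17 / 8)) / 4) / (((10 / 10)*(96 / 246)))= 41 / 176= 0.23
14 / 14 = 1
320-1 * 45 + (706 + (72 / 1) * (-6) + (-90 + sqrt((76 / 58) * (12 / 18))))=459.93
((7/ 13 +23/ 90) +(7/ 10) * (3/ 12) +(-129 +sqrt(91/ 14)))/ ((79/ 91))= -838859/ 5688 +91 * sqrt(26)/ 158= -144.54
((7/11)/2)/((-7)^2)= 0.01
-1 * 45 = -45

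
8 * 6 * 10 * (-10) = -4800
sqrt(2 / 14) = sqrt(7) / 7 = 0.38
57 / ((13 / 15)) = 855 / 13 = 65.77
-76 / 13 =-5.85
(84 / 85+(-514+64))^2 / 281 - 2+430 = 2325579856 / 2030225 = 1145.48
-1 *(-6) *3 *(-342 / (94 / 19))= -58482 / 47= -1244.30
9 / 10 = 0.90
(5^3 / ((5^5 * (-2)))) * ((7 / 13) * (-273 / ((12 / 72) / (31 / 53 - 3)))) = -56448 / 1325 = -42.60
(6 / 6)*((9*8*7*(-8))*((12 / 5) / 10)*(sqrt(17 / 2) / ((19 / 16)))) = -193536*sqrt(34) / 475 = -2375.79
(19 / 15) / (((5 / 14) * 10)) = 133 / 375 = 0.35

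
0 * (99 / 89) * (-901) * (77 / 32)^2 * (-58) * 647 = 0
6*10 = 60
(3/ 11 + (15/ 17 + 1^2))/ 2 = 1.08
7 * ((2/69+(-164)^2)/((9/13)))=168880166/621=271948.74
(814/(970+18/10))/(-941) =-4070/4572319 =-0.00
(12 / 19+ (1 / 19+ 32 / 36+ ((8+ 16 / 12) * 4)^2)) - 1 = 1394.35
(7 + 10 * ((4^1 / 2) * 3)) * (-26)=-1742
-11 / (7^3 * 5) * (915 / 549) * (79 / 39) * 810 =-78210 / 4459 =-17.54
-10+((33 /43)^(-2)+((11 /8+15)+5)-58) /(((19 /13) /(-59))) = 12196385 /8712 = 1399.95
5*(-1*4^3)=-320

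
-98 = -98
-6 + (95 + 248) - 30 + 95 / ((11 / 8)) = 4137 / 11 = 376.09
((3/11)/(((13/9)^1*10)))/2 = 27/2860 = 0.01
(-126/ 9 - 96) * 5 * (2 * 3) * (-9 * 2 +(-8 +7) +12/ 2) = 42900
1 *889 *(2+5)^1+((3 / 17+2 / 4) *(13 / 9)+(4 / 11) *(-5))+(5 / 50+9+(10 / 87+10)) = 1523113676 / 244035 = 6241.37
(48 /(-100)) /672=-1 /1400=-0.00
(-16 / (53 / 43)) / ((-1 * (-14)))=-344 / 371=-0.93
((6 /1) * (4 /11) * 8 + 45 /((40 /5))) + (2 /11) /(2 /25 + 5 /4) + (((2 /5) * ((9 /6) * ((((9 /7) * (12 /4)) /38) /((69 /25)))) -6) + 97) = 30752041 /269192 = 114.24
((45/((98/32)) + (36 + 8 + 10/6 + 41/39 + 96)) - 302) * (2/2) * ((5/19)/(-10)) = 138154/36309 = 3.80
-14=-14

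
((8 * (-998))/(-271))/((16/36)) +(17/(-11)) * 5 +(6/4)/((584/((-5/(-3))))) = 203911497/3481808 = 58.56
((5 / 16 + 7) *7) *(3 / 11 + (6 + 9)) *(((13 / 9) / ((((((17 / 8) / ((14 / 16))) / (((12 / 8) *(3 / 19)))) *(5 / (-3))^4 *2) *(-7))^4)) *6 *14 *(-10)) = -147344336470747143 / 233847544240234375000000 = -0.00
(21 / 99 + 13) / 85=436 / 2805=0.16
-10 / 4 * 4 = -10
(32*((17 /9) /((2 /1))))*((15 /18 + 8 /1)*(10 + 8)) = 14416 /3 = 4805.33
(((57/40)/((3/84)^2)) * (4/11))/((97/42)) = 938448/5335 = 175.90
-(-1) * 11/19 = 11/19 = 0.58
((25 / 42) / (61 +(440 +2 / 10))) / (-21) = -0.00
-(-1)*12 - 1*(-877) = 889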